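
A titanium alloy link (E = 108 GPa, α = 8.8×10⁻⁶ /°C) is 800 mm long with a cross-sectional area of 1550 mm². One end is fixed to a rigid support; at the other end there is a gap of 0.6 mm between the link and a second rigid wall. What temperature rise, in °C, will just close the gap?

ΔT ≈ 85.2 °C

Contact occurs when the free expansion equals the gap: αΔT L = 0.6 mm.
ΔT = 0.6 / (8.8×10⁻⁶ × 800) = 85.23 °C.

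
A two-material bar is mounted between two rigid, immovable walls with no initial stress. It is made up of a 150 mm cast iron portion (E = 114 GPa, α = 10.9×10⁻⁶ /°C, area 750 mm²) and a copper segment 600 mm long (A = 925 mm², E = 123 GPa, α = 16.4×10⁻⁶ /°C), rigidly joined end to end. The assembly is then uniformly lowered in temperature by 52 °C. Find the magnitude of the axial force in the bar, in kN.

With the walls removed the bar would change length by δ_free = Σ αᵢΔT Lᵢ = 10.9×10⁻⁶×52×150 + 16.4×10⁻⁶×52×600 = 0.5967 mm.
The rigid supports impose zero overall length change; the single axial force P common to all segments must satisfy P Σ Lᵢ/(AᵢEᵢ) = δ_free.
Σ Lᵢ/(AᵢEᵢ) = 150/(750×114×10³) + 600/(925×123×10³) = 7.028×10⁻⁶ mm/N.
Hence P = δ_free / Σ(L/AE) = 0.5967/7.028×10⁻⁶ = 84.9 kN (tensile).

P ≈ 84.9 kN (tensile)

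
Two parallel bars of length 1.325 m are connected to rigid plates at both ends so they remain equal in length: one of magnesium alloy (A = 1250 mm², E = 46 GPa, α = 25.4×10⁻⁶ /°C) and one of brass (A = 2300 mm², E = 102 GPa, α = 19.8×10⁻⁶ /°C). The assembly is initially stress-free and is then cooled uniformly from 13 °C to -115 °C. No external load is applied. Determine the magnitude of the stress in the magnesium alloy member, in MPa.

The magnesium alloy has the larger α, so on cooling it would change length more than the brass if both were free. The rigid plates force a common final length, so the magnesium alloy is put into tension and the brass into compression, with equal and opposite forces P (no external load).
Equating the net (thermal + elastic) strains gives |α₁ − α₂|·ΔT = P·[1/(A₁E₁) + 1/(A₂E₂)].
|α₁ − α₂|·ΔT = 5.6×10⁻⁶ × 128 = 0.0007168.
1/(A₁E₁) + 1/(A₂E₂) = 1/(1250×46×10³) + 1/(2300×102×10³) = 2.165×10⁻⁸ N⁻¹.
P = 0.0007168 / 2.165×10⁻⁸ = 33100 N = 33.1 kN.
σ_{magnesium alloy} = P/A₁ = 33100/1250 = 26.48 MPa, tensile.

σ ≈ 26.5 MPa (tensile)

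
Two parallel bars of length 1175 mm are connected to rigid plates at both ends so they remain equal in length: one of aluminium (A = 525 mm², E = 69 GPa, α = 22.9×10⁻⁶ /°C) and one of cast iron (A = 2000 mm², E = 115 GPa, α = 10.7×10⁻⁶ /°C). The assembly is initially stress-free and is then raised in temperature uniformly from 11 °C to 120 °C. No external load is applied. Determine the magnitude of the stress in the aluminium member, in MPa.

Equilibrium of a rigid end plate with no external load gives equal and opposite internal forces ±P in the two members. Since α_{aluminium} > α_{cast iron}, heating drives the aluminium into compression and the cast iron into tension.
Setting the final lengths equal and cancelling L: (α₁ − α₂)ΔT = P/(A₁E₁) + P/(A₂E₂).
|α₁ − α₂|·ΔT = 12.2×10⁻⁶ × 109 = 0.00133.
1/(A₁E₁) + 1/(A₂E₂) = 1/(525×69×10³) + 1/(2000×115×10³) = 3.195×10⁻⁸ N⁻¹.
P = 0.00133 / 3.195×10⁻⁸ = 41620 N = 41.62 kN.
σ_{aluminium} = P/A₁ = 41620/525 = 79.27 MPa, compressive.

σ ≈ 79.3 MPa (compressive)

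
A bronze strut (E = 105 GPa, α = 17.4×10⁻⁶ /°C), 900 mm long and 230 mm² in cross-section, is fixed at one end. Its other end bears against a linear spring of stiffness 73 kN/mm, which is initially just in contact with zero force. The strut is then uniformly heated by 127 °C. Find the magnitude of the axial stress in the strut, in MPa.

σ ≈ 170 MPa (compressive)

The unrestrained thermal change is αΔT L = 17.4×10⁻⁶ × 127 × 900 = 1.989 mm.
With a force P in the spring, the elastic change of the strut is PL/(AE) and that of the spring is P/k; compatibility requires their sum to equal δ_free.
P [ L/(AE) + 1/k ] = δ_free → P [ 900/(230×105×10³) + 1/(73×10³) ] = 1.989.
P = 1.989 / 5.097×10⁻⁵ = 39020 N.
σ = P/A = 39020/230 = 169.7 MPa.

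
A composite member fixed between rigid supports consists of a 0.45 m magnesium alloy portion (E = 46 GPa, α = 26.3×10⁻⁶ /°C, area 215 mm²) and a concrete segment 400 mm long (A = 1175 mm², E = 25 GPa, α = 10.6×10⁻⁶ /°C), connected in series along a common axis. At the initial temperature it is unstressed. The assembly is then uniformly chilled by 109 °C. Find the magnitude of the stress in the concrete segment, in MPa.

σ ≈ 25.2 MPa (tensile)

If the supports were absent, the total length change would be Σ αᵢΔT Lᵢ = 26.3×10⁻⁶×109×450 + 10.6×10⁻⁶×109×400 = 1.752 mm.
Since the ends are fixed, an axial force P builds up, equal in every segment, with P · Σ Lᵢ/(AᵢEᵢ) = δ_free.
Σ Lᵢ/(AᵢEᵢ) = 450/(215×46×10³) + 400/(1175×25×10³) = 5.912×10⁻⁵ mm/N.
P = 1.752 / 5.912×10⁻⁵ = 29640 N = 29.64 kN, tensile.
σ_{concrete} = P / A = 29640 / 1175 = 25.22 MPa.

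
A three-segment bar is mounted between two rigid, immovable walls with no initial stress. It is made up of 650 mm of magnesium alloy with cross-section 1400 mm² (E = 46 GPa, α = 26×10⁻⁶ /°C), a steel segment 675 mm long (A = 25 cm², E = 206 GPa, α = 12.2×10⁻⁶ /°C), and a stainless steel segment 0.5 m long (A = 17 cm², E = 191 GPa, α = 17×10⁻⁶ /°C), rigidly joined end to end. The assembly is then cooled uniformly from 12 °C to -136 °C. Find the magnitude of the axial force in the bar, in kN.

P ≈ 385 kN (tensile)

Free thermal contraction of the whole bar: Σ αᵢΔT Lᵢ = 26×10⁻⁶×148×650 + 12.2×10⁻⁶×148×675 + 17×10⁻⁶×148×500 = 4.978 mm.
Since the ends are fixed, an axial force P builds up, equal in every segment, with P · Σ Lᵢ/(AᵢEᵢ) = δ_free.
Σ Lᵢ/(AᵢEᵢ) = 650/(1400×46×10³) + 675/(2500×206×10³) + 500/(1700×191×10³) = 1.294×10⁻⁵ mm/N.
Hence P = δ_free / Σ(L/AE) = 4.978/1.294×10⁻⁵ = 384.6 kN (tensile).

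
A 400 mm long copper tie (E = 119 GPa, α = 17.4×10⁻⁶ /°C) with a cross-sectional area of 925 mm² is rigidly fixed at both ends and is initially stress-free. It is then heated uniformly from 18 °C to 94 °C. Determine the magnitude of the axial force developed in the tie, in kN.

The ends cannot move, so σ = EαΔT = 119×10³ × 17.4×10⁻⁶ × 76 = 157.4 MPa.
Axial force P = σA = 157.4 × 925 = 145600 N = 145.6 kN, compressive.

P ≈ 146 kN (compressive)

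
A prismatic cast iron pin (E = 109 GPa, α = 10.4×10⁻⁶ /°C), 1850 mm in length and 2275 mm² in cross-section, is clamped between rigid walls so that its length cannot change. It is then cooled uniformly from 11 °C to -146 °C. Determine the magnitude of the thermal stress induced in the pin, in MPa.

σ ≈ 178 MPa (tensile)

Because both ends are immovable the net strain is zero, and the suppressed thermal strain is αΔT = 10.4×10⁻⁶ × 157 = 1632.8×10⁻⁶.
σ = EαΔT = 109×10³ × 10.4×10⁻⁶ × 157 = 178 MPa (tensile; the pin is trying to contract).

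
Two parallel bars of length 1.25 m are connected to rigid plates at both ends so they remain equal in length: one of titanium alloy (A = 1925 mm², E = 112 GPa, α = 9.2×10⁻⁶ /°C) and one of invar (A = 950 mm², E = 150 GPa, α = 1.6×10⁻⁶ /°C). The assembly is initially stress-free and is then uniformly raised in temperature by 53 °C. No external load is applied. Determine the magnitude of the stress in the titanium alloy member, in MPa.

Both members must finish at the same length. With the larger α, the titanium alloy tends to over-expand; the plates restrain it, putting the titanium alloy in compression and the invar in tension. With no external load the two internal forces are equal and opposite, magnitude P.
Setting the final lengths equal and cancelling L: (α₁ − α₂)ΔT = P/(A₁E₁) + P/(A₂E₂).
|α₁ − α₂|·ΔT = 7.6×10⁻⁶ × 53 = 0.0004028.
1/(A₁E₁) + 1/(A₂E₂) = 1/(1925×112×10³) + 1/(950×150×10³) = 1.166×10⁻⁸ N⁻¹.
P = 0.0004028 / 1.166×10⁻⁸ = 34560 N = 34.56 kN.
σ_{titanium alloy} = P/A₁ = 34560/1925 = 17.95 MPa, compressive.

σ ≈ 18 MPa (compressive)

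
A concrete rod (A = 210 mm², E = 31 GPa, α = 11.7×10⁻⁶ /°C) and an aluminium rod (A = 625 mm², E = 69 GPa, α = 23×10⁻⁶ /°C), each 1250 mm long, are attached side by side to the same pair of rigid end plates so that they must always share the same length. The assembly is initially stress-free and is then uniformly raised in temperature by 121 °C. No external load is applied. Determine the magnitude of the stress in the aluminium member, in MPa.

σ ≈ 12.4 MPa (compressive)

Both members must finish at the same length. With the larger α, the aluminium tends to over-expand; the plates restrain it, putting the aluminium in compression and the concrete in tension. With no external load the two internal forces are equal and opposite, magnitude P.
Setting the final lengths equal and cancelling L: (α₁ − α₂)ΔT = P/(A₁E₁) + P/(A₂E₂).
|α₁ − α₂|·ΔT = 11.3×10⁻⁶ × 121 = 0.001367.
1/(A₁E₁) + 1/(A₂E₂) = 1/(210×31×10³) + 1/(625×69×10³) = 1.768×10⁻⁷ N⁻¹.
P = 0.001367 / 1.768×10⁻⁷ = 7734 N = 7.734 kN.
σ_{aluminium} = P/A₂ = 7734/625 = 12.37 MPa, compressive.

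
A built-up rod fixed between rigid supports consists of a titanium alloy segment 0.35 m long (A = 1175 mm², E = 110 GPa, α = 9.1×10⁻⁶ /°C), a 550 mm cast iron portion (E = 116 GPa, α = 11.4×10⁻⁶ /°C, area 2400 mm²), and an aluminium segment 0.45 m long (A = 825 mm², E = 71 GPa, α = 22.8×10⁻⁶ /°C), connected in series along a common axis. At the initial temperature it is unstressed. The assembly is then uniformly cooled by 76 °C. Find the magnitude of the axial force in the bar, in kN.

P ≈ 121 kN (tensile)

With the walls removed the bar would change length by δ_free = Σ αᵢΔT Lᵢ = 9.1×10⁻⁶×76×350 + 11.4×10⁻⁶×76×550 + 22.8×10⁻⁶×76×450 = 1.498 mm.
Since the ends are fixed, an axial force P builds up, equal in every segment, with P · Σ Lᵢ/(AᵢEᵢ) = δ_free.
Σ Lᵢ/(AᵢEᵢ) = 350/(1175×110×10³) + 550/(2400×116×10³) + 450/(825×71×10³) = 1.237×10⁻⁵ mm/N.
So P = 1.498 / 1.237×10⁻⁵ = 121.2 kN, tensile.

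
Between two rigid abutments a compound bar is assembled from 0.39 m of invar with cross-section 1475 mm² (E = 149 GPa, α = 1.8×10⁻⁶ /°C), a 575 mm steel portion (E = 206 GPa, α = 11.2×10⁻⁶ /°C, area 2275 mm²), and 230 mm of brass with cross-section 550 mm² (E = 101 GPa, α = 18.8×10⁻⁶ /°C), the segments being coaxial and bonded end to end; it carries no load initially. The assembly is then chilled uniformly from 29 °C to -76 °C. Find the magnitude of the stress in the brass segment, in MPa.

Free thermal contraction of the whole bar: Σ αᵢΔT Lᵢ = 1.8×10⁻⁶×105×390 + 11.2×10⁻⁶×105×575 + 18.8×10⁻⁶×105×230 = 1.204 mm.
The walls prevent any net length change, so an axial force P (same in every segment) develops. Compatibility: P · Σ Lᵢ/(AᵢEᵢ) = δ_free.
Σ Lᵢ/(AᵢEᵢ) = 390/(1475×149×10³) + 575/(2275×206×10³) + 230/(550×101×10³) = 7.142×10⁻⁶ mm/N.
P = 1.204 / 7.142×10⁻⁶ = 168600 N = 168.6 kN, tensile.
σ_{brass} = P / A = 168600 / 550 = 306.5 MPa.

σ ≈ 306 MPa (tensile)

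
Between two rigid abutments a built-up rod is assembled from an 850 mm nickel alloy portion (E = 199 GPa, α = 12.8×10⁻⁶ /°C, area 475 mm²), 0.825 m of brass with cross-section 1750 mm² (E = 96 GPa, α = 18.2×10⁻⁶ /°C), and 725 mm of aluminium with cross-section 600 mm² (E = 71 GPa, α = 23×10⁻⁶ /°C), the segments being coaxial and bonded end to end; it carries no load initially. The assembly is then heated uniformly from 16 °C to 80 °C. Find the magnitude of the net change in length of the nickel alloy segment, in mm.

With the walls removed the bar would change length by δ_free = Σ αᵢΔT Lᵢ = 12.8×10⁻⁶×64×850 + 18.2×10⁻⁶×64×825 + 23×10⁻⁶×64×725 = 2.724 mm.
Since the ends are fixed, an axial force P builds up, equal in every segment, with P · Σ Lᵢ/(AᵢEᵢ) = δ_free.
The series flexibility is Σ Lᵢ/(AᵢEᵢ) = 850/(475×199×10³) + 825/(1750×96×10³) + 725/(600×71×10³) = 3.092×10⁻⁵ mm/N.
So P = 2.724 / 3.092×10⁻⁵ = 88.11 kN, compressive.
For the nickel alloy segment, free thermal change = 12.8×10⁻⁶×64×850 = 0.6963 mm and elastic change from P = 88110×850/(475×199×10³) = 0.7923 mm; these oppose, so the net change is 0.096 mm (segment shortens).

|ΔL| ≈ 0.096 mm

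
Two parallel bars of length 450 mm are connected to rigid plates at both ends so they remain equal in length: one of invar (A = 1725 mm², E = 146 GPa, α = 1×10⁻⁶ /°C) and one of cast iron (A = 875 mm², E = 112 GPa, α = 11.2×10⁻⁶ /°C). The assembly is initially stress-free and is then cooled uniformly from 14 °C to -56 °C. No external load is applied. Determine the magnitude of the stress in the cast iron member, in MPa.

The cast iron has the larger α, so on cooling it would change length more than the invar if both were free. The rigid plates force a common final length, so the cast iron is put into tension and the invar into compression, with equal and opposite forces P (no external load).
Equating the net (thermal + elastic) strains gives |α₁ − α₂|·ΔT = P·[1/(A₁E₁) + 1/(A₂E₂)].
|α₁ − α₂|·ΔT = 10.2×10⁻⁶ × 70 = 0.000714.
1/(A₁E₁) + 1/(A₂E₂) = 1/(1725×146×10³) + 1/(875×112×10³) = 1.417×10⁻⁸ N⁻¹.
So P = 0.000714 / 1.417×10⁻⁸ = 50.37 kN.
σ_{cast iron} = P/A₂ = 50370/875 = 57.57 MPa, tensile.

σ ≈ 57.6 MPa (tensile)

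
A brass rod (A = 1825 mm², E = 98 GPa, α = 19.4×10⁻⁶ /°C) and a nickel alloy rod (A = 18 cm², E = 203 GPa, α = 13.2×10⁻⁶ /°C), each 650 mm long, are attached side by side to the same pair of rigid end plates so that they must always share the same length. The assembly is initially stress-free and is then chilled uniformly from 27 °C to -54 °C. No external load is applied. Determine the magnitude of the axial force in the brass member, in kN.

The brass has the larger α, so on cooling it would change length more than the nickel alloy if both were free. The rigid plates force a common final length, so the brass is put into tension and the nickel alloy into compression, with equal and opposite forces P (no external load).
Equating the net (thermal + elastic) strains gives |α₁ − α₂|·ΔT = P·[1/(A₁E₁) + 1/(A₂E₂)].
|α₁ − α₂|·ΔT = 6.2×10⁻⁶ × 81 = 0.0005022.
1/(A₁E₁) + 1/(A₂E₂) = 1/(1825×98×10³) + 1/(1800×203×10³) = 8.328×10⁻⁹ N⁻¹.
P = 0.0005022 / 8.328×10⁻⁹ = 60300 N = 60.3 kN.

P ≈ 60.3 kN (tensile in the brass)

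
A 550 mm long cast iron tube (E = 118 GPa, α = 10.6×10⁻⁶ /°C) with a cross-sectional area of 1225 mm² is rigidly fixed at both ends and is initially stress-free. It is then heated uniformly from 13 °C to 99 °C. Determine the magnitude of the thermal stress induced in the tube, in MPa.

With length fixed, the mechanical strain must cancel the thermal strain αΔT = 10.6×10⁻⁶ × 86 = 911.6×10⁻⁶.
The stress required to suppress this strain is σ = Eε = 118×10³ × 911.6×10⁻⁶ = 107.6 MPa, compressive since the tube is trying to expand.

σ ≈ 108 MPa (compressive)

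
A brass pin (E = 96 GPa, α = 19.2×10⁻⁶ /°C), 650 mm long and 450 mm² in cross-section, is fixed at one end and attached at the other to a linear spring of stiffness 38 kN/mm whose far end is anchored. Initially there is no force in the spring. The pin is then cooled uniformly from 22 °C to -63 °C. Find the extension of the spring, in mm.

If the spring were absent the pin would shorten by αΔT L = 19.2×10⁻⁶ × 85 × 650 = 1.061 mm.
With a force P in the spring, the elastic change of the pin is PL/(AE) and that of the spring is P/k; compatibility requires their sum to equal δ_free.
P [ L/(AE) + 1/k ] = δ_free → P [ 650/(450×96×10³) + 1/(38×10³) ] = 1.061.
P = 1.061 / 4.136×10⁻⁵ = 25650 N.
Spring extension = P/k = 25650/(38×10³) = 0.6749 mm.

δ ≈ 0.675 mm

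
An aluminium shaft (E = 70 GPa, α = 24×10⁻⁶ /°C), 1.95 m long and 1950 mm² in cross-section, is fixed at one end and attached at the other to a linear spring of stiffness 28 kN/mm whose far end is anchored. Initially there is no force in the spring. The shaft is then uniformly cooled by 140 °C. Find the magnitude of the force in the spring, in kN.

If the spring were absent the shaft would shorten by αΔT L = 24×10⁻⁶ × 140 × 1950 = 6.552 mm.
Let P be the tensile force in the spring. The shaft extends elastically by PL/(AE) and the spring stretches by P/k; together these equal δ_free.
P [ L/(AE) + 1/k ] = δ_free → P [ 1950/(1950×70×10³) + 1/(28×10³) ] = 6.552.
P = 6.552 / 5×10⁻⁵ = 131000 N.

P ≈ 131 kN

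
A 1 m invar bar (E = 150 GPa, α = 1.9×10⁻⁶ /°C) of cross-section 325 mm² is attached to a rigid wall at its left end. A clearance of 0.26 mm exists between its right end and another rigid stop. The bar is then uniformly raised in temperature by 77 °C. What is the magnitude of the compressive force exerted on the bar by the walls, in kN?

P ≈ 0 kN

Free thermal elongation = αΔT L = 1.9×10⁻⁶ × 77 × 1000 = 0.1463 mm.
This is smaller than the 0.26 mm clearance, so the bar expands freely without reaching the stop — the stress is zero.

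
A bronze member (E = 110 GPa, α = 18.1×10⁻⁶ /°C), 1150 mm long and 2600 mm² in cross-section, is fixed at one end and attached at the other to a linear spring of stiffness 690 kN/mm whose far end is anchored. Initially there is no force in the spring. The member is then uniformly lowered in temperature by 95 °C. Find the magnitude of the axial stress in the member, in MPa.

σ ≈ 139 MPa (tensile)

The unrestrained thermal change is αΔT L = 18.1×10⁻⁶ × 95 × 1150 = 1.977 mm.
Let P be the tensile force in the spring. The member extends elastically by PL/(AE) and the spring stretches by P/k; together these equal δ_free.
So P = δ_free / [L/(AE) + 1/k] = 1.977 / [ 1150/(2600×110×10³) + 1/(690×10³) ].
P = 1.977 / 5.47×10⁻⁶ = 361500 N.
σ = P/A = 361500/2600 = 139 MPa.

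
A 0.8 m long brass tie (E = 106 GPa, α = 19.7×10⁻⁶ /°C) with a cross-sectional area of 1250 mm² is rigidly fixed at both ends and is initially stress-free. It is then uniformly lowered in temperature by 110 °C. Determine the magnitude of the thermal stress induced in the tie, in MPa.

Because both ends are immovable the net strain is zero, and the suppressed thermal strain is αΔT = 19.7×10⁻⁶ × 110 = 2167×10⁻⁶.
The stress required to suppress this strain is σ = Eε = 106×10³ × 2167×10⁻⁶ = 229.7 MPa, tensile since the tie is trying to contract.

σ ≈ 230 MPa (tensile)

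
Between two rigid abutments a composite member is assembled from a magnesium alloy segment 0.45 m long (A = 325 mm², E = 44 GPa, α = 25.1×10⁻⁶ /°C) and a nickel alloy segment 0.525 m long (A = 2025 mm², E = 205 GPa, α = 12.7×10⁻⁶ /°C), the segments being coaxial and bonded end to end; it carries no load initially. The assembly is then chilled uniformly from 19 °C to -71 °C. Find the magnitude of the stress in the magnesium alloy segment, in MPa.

σ ≈ 152 MPa (tensile)

If the supports were absent, the total length change would be Σ αᵢΔT Lᵢ = 25.1×10⁻⁶×90×450 + 12.7×10⁻⁶×90×525 = 1.617 mm.
The rigid supports impose zero overall length change; the single axial force P common to all segments must satisfy P Σ Lᵢ/(AᵢEᵢ) = δ_free.
Σ Lᵢ/(AᵢEᵢ) = 450/(325×44×10³) + 525/(2025×205×10³) = 3.273×10⁻⁵ mm/N.
P = 1.617 / 3.273×10⁻⁵ = 49390 N = 49.39 kN, tensile.
σ_{magnesium alloy} = P / A = 49390 / 325 = 152 MPa.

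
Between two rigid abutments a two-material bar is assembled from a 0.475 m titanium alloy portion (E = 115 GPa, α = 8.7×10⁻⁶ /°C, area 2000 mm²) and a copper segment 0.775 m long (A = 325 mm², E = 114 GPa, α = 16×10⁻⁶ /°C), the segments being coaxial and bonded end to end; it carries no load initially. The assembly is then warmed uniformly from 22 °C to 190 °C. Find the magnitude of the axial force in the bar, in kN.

If the supports were absent, the total length change would be Σ αᵢΔT Lᵢ = 8.7×10⁻⁶×168×475 + 16×10⁻⁶×168×775 = 2.777 mm.
The rigid supports impose zero overall length change; the single axial force P common to all segments must satisfy P Σ Lᵢ/(AᵢEᵢ) = δ_free.
Σ Lᵢ/(AᵢEᵢ) = 475/(2000×115×10³) + 775/(325×114×10³) = 2.298×10⁻⁵ mm/N.
So P = 2.777 / 2.298×10⁻⁵ = 120.8 kN, compressive.

P ≈ 121 kN (compressive)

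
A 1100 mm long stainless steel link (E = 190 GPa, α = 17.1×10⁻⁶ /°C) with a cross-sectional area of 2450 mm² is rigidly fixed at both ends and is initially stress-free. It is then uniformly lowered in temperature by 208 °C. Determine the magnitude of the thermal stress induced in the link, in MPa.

Because both ends are immovable the net strain is zero, and the suppressed thermal strain is αΔT = 17.1×10⁻⁶ × 208 = 3556.8×10⁻⁶.
σ = EαΔT = 190×10³ × 17.1×10⁻⁶ × 208 = 675.8 MPa (tensile; the link is trying to contract).

σ ≈ 676 MPa (tensile)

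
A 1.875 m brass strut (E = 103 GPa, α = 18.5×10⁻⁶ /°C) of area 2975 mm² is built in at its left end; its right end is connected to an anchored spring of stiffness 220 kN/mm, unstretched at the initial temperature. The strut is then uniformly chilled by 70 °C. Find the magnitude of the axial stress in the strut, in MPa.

Free thermal contraction: δ_free = αΔT L = 18.5×10⁻⁶ × 70 × 1875 = 2.428 mm.
With a force P in the spring, the elastic change of the strut is PL/(AE) and that of the spring is P/k; compatibility requires their sum to equal δ_free.
P [ L/(AE) + 1/k ] = δ_free → P [ 1875/(2975×103×10³) + 1/(220×10³) ] = 2.428.
P = 2.428 / 1.066×10⁻⁵ = 227700 N.
σ = P/A = 227700/2975 = 76.53 MPa.

σ ≈ 76.5 MPa (tensile)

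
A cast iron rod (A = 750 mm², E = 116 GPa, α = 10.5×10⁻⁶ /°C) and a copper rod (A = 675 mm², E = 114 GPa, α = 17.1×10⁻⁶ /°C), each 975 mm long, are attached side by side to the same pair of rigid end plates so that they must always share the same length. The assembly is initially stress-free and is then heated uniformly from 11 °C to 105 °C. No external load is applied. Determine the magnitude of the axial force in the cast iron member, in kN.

P ≈ 25.3 kN (tensile in the cast iron)

Equilibrium of a rigid end plate with no external load gives equal and opposite internal forces ±P in the two members. Since α_{copper} > α_{cast iron}, heating drives the copper into compression and the cast iron into tension.
Equating the net (thermal + elastic) strains gives |α₁ − α₂|·ΔT = P·[1/(A₁E₁) + 1/(A₂E₂)].
|α₁ − α₂|·ΔT = 6.6×10⁻⁶ × 94 = 0.0006204.
1/(A₁E₁) + 1/(A₂E₂) = 1/(750×116×10³) + 1/(675×114×10³) = 2.449×10⁻⁸ N⁻¹.
So P = 0.0006204 / 2.449×10⁻⁸ = 25.33 kN.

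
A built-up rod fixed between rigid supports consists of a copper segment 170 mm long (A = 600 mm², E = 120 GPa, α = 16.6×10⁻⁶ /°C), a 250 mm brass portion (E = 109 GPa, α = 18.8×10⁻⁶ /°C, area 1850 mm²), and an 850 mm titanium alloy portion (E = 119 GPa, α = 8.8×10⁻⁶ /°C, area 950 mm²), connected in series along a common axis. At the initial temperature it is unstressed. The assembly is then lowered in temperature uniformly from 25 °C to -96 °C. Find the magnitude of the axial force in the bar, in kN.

With the walls removed the bar would change length by δ_free = Σ αᵢΔT Lᵢ = 16.6×10⁻⁶×121×170 + 18.8×10⁻⁶×121×250 + 8.8×10⁻⁶×121×850 = 1.815 mm.
Since the ends are fixed, an axial force P builds up, equal in every segment, with P · Σ Lᵢ/(AᵢEᵢ) = δ_free.
The series flexibility is Σ Lᵢ/(AᵢEᵢ) = 170/(600×120×10³) + 250/(1850×109×10³) + 850/(950×119×10³) = 1.112×10⁻⁵ mm/N.
So P = 1.815 / 1.112×10⁻⁵ = 163.2 kN, tensile.

P ≈ 163 kN (tensile)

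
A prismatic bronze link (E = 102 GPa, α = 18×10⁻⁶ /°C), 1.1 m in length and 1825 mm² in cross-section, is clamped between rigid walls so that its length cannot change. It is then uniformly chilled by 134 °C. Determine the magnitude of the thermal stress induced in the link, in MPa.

σ ≈ 246 MPa (tensile)

The supports are rigid, so the total axial strain is zero. The restrained thermal strain is ε = αΔT = 18×10⁻⁶ × 134 = 2412×10⁻⁶.
The stress required to suppress this strain is σ = Eε = 102×10³ × 2412×10⁻⁶ = 246 MPa, tensile since the link is trying to contract.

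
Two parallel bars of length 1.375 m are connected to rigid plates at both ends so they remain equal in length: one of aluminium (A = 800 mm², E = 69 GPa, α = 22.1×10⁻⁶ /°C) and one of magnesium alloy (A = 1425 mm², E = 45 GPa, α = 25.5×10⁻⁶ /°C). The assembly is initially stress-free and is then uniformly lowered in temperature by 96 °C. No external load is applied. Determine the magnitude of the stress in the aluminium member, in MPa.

The magnesium alloy has the larger α, so on cooling it would change length more than the aluminium if both were free. The rigid plates force a common final length, so the magnesium alloy is put into tension and the aluminium into compression, with equal and opposite forces P (no external load).
Setting the final lengths equal and cancelling L: (α₁ − α₂)ΔT = P/(A₁E₁) + P/(A₂E₂).
|α₁ − α₂|·ΔT = 3.4×10⁻⁶ × 96 = 0.0003264.
1/(A₁E₁) + 1/(A₂E₂) = 1/(800×69×10³) + 1/(1425×45×10³) = 3.371×10⁻⁸ N⁻¹.
P = 0.0003264 / 3.371×10⁻⁸ = 9682 N = 9.682 kN.
σ_{aluminium} = P/A₁ = 9682/800 = 12.1 MPa, compressive.

σ ≈ 12.1 MPa (compressive)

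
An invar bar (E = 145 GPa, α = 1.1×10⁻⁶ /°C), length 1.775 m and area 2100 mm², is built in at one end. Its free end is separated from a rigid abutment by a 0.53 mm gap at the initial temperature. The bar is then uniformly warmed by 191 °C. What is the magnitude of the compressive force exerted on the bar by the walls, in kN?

Free thermal elongation = αΔT L = 1.1×10⁻⁶ × 191 × 1775 = 0.3729 mm.
Since δ_free = 0.373 mm is less than the 0.53 mm gap, the bar never touches the wall. No axial force develops.

P ≈ 0 kN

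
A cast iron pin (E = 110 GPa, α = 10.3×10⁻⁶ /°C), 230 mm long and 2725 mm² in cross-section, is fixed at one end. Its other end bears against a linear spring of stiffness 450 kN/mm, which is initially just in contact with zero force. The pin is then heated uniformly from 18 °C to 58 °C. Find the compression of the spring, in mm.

δ ≈ 0.0704 mm

If the spring were absent the pin would lengthen by αΔT L = 10.3×10⁻⁶ × 40 × 230 = 0.09476 mm.
Let P be the compressive force at the spring. The pin shortens elastically by PL/(AE) and the spring compresses by P/k; together these equal δ_free.
P [ L/(AE) + 1/k ] = δ_free → P [ 230/(2725×110×10³) + 1/(450×10³) ] = 0.09476.
P = 0.09476 / 2.99×10⁻⁶ = 31700 N.
Spring compression = P/k = 31700/(450×10³) = 0.07044 mm.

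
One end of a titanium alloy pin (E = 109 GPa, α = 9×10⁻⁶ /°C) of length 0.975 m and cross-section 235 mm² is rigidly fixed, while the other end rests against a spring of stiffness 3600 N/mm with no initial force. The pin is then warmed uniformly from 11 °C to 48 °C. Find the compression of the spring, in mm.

δ ≈ 0.286 mm

The unrestrained thermal change is αΔT L = 9×10⁻⁶ × 37 × 975 = 0.3247 mm.
Let P be the compressive force at the spring. The pin shortens elastically by PL/(AE) and the spring compresses by P/k; together these equal δ_free.
P [ L/(AE) + 1/k ] = δ_free → P [ 975/(235×109×10³) + 1/(3600) ] = 0.3247.
P = 0.3247 / 0.0003158 = 1028 N.
Spring compression = P/k = 1028/(3600) = 0.2855 mm.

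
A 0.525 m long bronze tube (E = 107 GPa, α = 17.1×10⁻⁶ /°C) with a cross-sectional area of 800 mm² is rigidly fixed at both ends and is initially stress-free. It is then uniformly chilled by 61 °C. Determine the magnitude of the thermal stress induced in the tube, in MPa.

With length fixed, the mechanical strain must cancel the thermal strain αΔT = 17.1×10⁻⁶ × 61 = 1043.1×10⁻⁶.
Hence σ = E·αΔT = 107×10³ × 1043.1×10⁻⁶ = 111.6 MPa, tensile.

σ ≈ 112 MPa (tensile)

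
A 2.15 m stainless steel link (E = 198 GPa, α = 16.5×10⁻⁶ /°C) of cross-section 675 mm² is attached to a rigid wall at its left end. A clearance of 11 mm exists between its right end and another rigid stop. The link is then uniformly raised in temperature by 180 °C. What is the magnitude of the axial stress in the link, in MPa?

σ ≈ 0 MPa

If the wall were absent the link would grow by αΔT L = 16.5×10⁻⁶ × 180 × 2150 = 6.385 mm.
This is smaller than the 11 mm clearance, so the link expands freely without reaching the stop — the stress is zero.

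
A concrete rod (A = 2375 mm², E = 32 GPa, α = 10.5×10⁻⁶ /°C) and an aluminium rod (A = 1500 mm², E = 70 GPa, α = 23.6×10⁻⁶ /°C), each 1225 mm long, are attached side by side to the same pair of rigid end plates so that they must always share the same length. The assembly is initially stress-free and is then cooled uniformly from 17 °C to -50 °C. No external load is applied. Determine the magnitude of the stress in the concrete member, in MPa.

σ ≈ 16.3 MPa (compressive)

The aluminium has the larger α, so on cooling it would change length more than the concrete if both were free. The rigid plates force a common final length, so the aluminium is put into tension and the concrete into compression, with equal and opposite forces P (no external load).
Compatibility of the two members (thermal + elastic change equal): (α₁ − α₂)ΔT = P·[1/(A₁E₁) + 1/(A₂E₂)].
|α₁ − α₂|·ΔT = 13.1×10⁻⁶ × 67 = 0.0008777.
1/(A₁E₁) + 1/(A₂E₂) = 1/(2375×32×10³) + 1/(1500×70×10³) = 2.268×10⁻⁸ N⁻¹.
P = 0.0008777 / 2.268×10⁻⁸ = 38700 N = 38.7 kN.
σ_{concrete} = P/A₁ = 38700/2375 = 16.29 MPa, compressive.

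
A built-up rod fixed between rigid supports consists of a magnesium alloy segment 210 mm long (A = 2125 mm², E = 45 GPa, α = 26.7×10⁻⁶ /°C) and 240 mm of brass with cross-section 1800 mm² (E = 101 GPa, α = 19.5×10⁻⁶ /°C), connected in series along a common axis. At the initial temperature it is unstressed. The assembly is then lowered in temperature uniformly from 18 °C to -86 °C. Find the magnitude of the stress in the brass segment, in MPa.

σ ≈ 169 MPa (tensile)

If the supports were absent, the total length change would be Σ αᵢΔT Lᵢ = 26.7×10⁻⁶×104×210 + 19.5×10⁻⁶×104×240 = 1.07 mm.
Since the ends are fixed, an axial force P builds up, equal in every segment, with P · Σ Lᵢ/(AᵢEᵢ) = δ_free.
The series flexibility is Σ Lᵢ/(AᵢEᵢ) = 210/(2125×45×10³) + 240/(1800×101×10³) = 3.516×10⁻⁶ mm/N.
So P = 1.07 / 3.516×10⁻⁶ = 304.3 kN, tensile.
σ_{brass} = P / A = 304300 / 1800 = 169 MPa.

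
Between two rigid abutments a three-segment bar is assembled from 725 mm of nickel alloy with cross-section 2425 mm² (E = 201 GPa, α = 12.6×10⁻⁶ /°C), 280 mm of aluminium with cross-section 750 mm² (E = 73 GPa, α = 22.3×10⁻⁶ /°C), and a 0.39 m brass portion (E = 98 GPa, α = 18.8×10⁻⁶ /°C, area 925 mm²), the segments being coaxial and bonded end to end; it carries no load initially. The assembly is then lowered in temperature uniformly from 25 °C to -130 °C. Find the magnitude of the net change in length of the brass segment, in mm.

|ΔL| ≈ 0.252 mm

With the walls removed the bar would change length by δ_free = Σ αᵢΔT Lᵢ = 12.6×10⁻⁶×155×725 + 22.3×10⁻⁶×155×280 + 18.8×10⁻⁶×155×390 = 3.52 mm.
Since the ends are fixed, an axial force P builds up, equal in every segment, with P · Σ Lᵢ/(AᵢEᵢ) = δ_free.
Σ Lᵢ/(AᵢEᵢ) = 725/(2425×201×10³) + 280/(750×73×10³) + 390/(925×98×10³) = 1.09×10⁻⁵ mm/N.
P = 3.52 / 1.09×10⁻⁵ = 322800 N = 322.8 kN, tensile.
For the brass segment, free thermal change = 18.8×10⁻⁶×155×390 = 1.136 mm and elastic change from P = 322800×390/(925×98×10³) = 1.389 mm; these oppose, so the net change is 0.252 mm (segment lengthens).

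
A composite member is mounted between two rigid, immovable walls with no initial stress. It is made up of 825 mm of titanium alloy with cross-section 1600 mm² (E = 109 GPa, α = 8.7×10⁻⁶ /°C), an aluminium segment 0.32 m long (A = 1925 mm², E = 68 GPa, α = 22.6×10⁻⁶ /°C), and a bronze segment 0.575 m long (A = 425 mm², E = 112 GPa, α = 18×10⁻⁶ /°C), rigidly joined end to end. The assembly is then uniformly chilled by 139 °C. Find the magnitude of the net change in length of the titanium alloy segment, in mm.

|ΔL| ≈ 0.152 mm

With the walls removed the bar would change length by δ_free = Σ αᵢΔT Lᵢ = 8.7×10⁻⁶×139×825 + 22.6×10⁻⁶×139×320 + 18×10⁻⁶×139×575 = 3.442 mm.
The walls prevent any net length change, so an axial force P (same in every segment) develops. Compatibility: P · Σ Lᵢ/(AᵢEᵢ) = δ_free.
Σ Lᵢ/(AᵢEᵢ) = 825/(1600×109×10³) + 320/(1925×68×10³) + 575/(425×112×10³) = 1.925×10⁻⁵ mm/N.
Hence P = δ_free / Σ(L/AE) = 3.442/1.925×10⁻⁵ = 178.7 kN (tensile).
For the titanium alloy segment, free thermal change = 8.7×10⁻⁶×139×825 = 0.9977 mm and elastic change from P = 178700×825/(1600×109×10³) = 0.8455 mm; these oppose, so the net change is 0.152 mm (segment shortens).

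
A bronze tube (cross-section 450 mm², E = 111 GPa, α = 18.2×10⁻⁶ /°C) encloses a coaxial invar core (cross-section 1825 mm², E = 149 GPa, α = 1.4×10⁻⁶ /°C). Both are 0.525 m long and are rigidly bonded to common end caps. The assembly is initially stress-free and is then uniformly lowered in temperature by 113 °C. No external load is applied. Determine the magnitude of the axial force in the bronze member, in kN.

P ≈ 80.1 kN (tensile in the bronze)

Both members must finish at the same length. With the larger α, the bronze tends to over-contract; the plates restrain it, putting the bronze in tension and the invar in compression. With no external load the two internal forces are equal and opposite, magnitude P.
Equating the net (thermal + elastic) strains gives |α₁ − α₂|·ΔT = P·[1/(A₁E₁) + 1/(A₂E₂)].
|α₁ − α₂|·ΔT = 16.8×10⁻⁶ × 113 = 0.001898.
1/(A₁E₁) + 1/(A₂E₂) = 1/(450×111×10³) + 1/(1825×149×10³) = 2.37×10⁻⁸ N⁻¹.
So P = 0.001898 / 2.37×10⁻⁸ = 80.11 kN.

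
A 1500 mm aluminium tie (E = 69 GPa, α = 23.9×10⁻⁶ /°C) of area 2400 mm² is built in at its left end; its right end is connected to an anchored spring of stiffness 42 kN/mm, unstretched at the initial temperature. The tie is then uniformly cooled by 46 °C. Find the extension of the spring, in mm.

The unrestrained thermal change is αΔT L = 23.9×10⁻⁶ × 46 × 1500 = 1.649 mm.
Let P be the tensile force in the spring. The tie extends elastically by PL/(AE) and the spring stretches by P/k; together these equal δ_free.
So P = δ_free / [L/(AE) + 1/k] = 1.649 / [ 1500/(2400×69×10³) + 1/(42×10³) ].
P = 1.649 / 3.287×10⁻⁵ = 50170 N.
Spring extension = P/k = 50170/(42×10³) = 1.195 mm.

δ ≈ 1.19 mm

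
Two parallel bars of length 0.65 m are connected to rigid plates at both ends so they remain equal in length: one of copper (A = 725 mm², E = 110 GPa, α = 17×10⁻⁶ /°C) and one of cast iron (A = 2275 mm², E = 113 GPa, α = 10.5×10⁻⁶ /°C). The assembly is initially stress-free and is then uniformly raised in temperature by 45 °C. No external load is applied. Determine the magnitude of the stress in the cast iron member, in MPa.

σ ≈ 7.83 MPa (tensile)

Equilibrium of a rigid end plate with no external load gives equal and opposite internal forces ±P in the two members. Since α_{copper} > α_{cast iron}, heating drives the copper into compression and the cast iron into tension.
Compatibility of the two members (thermal + elastic change equal): (α₁ − α₂)ΔT = P·[1/(A₁E₁) + 1/(A₂E₂)].
|α₁ − α₂|·ΔT = 6.5×10⁻⁶ × 45 = 0.0002925.
1/(A₁E₁) + 1/(A₂E₂) = 1/(725×110×10³) + 1/(2275×113×10³) = 1.643×10⁻⁸ N⁻¹.
So P = 0.0002925 / 1.643×10⁻⁸ = 17.8 kN.
σ_{cast iron} = P/A₂ = 17800/2275 = 7.826 MPa, tensile.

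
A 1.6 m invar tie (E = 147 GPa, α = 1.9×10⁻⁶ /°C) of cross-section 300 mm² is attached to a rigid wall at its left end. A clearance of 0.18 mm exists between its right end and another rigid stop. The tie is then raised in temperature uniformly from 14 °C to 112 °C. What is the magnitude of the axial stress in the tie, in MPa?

If the wall were absent the tie would grow by αΔT L = 1.9×10⁻⁶ × 98 × 1600 = 0.2979 mm.
The gap closes (δ_free > 0.18 mm) and the wall then resists a further 0.2979 − 0.18 = 0.1179 mm of expansion.
So σ = E(δ_free − g)/L = 147×10³ × 0.1179/1600 = 10.83 MPa.

σ ≈ 10.8 MPa (compressive)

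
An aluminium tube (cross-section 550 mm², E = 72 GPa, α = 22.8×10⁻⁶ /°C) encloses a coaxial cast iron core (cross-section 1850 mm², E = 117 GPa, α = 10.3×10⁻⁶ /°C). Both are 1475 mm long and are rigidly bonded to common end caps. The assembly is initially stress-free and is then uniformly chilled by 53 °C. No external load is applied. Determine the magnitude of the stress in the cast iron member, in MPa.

The aluminium has the larger α, so on cooling it would change length more than the cast iron if both were free. The rigid plates force a common final length, so the aluminium is put into tension and the cast iron into compression, with equal and opposite forces P (no external load).
Setting the final lengths equal and cancelling L: (α₁ − α₂)ΔT = P/(A₁E₁) + P/(A₂E₂).
|α₁ − α₂|·ΔT = 12.5×10⁻⁶ × 53 = 0.0006625.
1/(A₁E₁) + 1/(A₂E₂) = 1/(550×72×10³) + 1/(1850×117×10³) = 2.987×10⁻⁸ N⁻¹.
So P = 0.0006625 / 2.987×10⁻⁸ = 22.18 kN.
σ_{cast iron} = P/A₂ = 22180/1850 = 11.99 MPa, compressive.

σ ≈ 12 MPa (compressive)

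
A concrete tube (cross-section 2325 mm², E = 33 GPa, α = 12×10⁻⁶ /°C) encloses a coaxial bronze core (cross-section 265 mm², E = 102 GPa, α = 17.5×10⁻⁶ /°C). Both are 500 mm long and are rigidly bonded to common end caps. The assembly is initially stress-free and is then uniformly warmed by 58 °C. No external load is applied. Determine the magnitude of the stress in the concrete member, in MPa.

σ ≈ 2.74 MPa (tensile)

The bronze has the larger α, so on heating it would change length more than the concrete if both were free. The rigid plates force a common final length, so the bronze is put into compression and the concrete into tension, with equal and opposite forces P (no external load).
Setting the final lengths equal and cancelling L: (α₁ − α₂)ΔT = P/(A₁E₁) + P/(A₂E₂).
|α₁ − α₂|·ΔT = 5.5×10⁻⁶ × 58 = 0.000319.
1/(A₁E₁) + 1/(A₂E₂) = 1/(2325×33×10³) + 1/(265×102×10³) = 5.003×10⁻⁸ N⁻¹.
P = 0.000319 / 5.003×10⁻⁸ = 6376 N = 6.376 kN.
σ_{concrete} = P/A₁ = 6376/2325 = 2.742 MPa, tensile.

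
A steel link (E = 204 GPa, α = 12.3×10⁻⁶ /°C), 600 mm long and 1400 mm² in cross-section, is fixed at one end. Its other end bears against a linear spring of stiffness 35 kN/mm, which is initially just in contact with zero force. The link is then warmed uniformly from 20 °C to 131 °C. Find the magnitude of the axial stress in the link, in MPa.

The unrestrained thermal change is αΔT L = 12.3×10⁻⁶ × 111 × 600 = 0.8192 mm.
Let P be the compressive force at the spring. The link shortens elastically by PL/(AE) and the spring compresses by P/k; together these equal δ_free.
P [ L/(AE) + 1/k ] = δ_free → P [ 600/(1400×204×10³) + 1/(35×10³) ] = 0.8192.
P = 0.8192 / 3.067×10⁻⁵ = 26710 N.
σ = P/A = 26710/1400 = 19.08 MPa.

σ ≈ 19.1 MPa (compressive)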